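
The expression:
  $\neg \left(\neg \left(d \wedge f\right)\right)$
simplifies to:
$d \wedge f$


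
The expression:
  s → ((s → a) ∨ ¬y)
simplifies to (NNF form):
a ∨ ¬s ∨ ¬y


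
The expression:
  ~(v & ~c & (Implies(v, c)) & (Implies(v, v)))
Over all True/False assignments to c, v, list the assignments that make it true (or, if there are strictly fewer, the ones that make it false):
is always true.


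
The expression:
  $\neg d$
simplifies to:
$\neg d$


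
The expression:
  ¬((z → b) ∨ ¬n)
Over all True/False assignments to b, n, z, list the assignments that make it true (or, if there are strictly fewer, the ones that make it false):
is true only for:
  b=False, n=True, z=True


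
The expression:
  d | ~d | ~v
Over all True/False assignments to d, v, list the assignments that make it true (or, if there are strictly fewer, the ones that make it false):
is always true.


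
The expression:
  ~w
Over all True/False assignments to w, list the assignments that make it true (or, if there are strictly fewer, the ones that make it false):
is true only for:
  w=False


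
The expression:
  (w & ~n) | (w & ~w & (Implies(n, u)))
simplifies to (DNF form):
w & ~n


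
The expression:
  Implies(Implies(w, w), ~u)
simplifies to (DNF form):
~u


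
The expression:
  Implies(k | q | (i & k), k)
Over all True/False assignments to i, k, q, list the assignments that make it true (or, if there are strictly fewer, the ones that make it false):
is false only for:
  i=False, k=False, q=True;
  i=True, k=False, q=True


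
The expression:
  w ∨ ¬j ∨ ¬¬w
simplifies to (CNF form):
w ∨ ¬j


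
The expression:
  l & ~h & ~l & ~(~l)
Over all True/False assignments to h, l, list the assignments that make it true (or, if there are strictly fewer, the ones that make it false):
is never true.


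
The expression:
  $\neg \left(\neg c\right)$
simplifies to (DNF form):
$c$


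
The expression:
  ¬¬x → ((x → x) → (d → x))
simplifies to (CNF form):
True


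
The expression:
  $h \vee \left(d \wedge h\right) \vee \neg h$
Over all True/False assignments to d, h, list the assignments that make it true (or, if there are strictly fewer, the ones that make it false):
is always true.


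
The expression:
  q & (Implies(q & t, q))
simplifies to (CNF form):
q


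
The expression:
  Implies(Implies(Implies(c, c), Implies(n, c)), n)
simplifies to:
n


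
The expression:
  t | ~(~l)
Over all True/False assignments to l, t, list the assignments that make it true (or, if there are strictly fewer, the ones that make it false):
is false only for:
  l=False, t=False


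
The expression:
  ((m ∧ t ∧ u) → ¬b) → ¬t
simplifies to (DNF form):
(b ∧ m ∧ u) ∨ ¬t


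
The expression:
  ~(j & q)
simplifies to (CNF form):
~j | ~q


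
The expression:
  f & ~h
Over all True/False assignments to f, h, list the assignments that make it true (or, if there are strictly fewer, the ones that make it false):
is true only for:
  f=True, h=False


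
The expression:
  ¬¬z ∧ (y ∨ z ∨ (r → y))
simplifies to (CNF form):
z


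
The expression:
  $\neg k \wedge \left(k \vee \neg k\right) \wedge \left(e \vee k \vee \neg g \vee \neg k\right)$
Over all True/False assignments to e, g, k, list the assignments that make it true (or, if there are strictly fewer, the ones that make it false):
is true only for:
  e=False, g=False, k=False;
  e=False, g=True, k=False;
  e=True, g=False, k=False;
  e=True, g=True, k=False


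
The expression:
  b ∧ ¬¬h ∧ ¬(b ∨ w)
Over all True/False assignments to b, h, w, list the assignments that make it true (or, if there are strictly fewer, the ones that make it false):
is never true.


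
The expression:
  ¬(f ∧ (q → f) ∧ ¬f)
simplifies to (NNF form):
True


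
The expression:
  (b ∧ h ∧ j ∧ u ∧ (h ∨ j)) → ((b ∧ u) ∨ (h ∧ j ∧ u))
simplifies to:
True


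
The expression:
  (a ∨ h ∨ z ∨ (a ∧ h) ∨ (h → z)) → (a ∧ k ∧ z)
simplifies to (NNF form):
a ∧ k ∧ z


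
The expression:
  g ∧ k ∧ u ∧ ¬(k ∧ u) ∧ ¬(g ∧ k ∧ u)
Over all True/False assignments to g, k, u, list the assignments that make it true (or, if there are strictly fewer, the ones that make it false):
is never true.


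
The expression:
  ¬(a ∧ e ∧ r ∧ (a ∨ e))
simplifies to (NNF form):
¬a ∨ ¬e ∨ ¬r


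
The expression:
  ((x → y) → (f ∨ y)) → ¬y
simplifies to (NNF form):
¬y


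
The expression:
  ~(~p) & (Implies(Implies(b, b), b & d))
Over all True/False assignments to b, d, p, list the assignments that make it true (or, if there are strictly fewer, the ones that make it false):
is true only for:
  b=True, d=True, p=True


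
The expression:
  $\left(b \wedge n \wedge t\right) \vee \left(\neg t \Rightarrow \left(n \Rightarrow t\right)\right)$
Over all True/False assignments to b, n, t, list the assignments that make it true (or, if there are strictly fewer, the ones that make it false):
is false only for:
  b=False, n=True, t=False;
  b=True, n=True, t=False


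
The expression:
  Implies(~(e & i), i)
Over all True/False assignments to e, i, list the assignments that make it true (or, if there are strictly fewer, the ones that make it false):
is true only for:
  e=False, i=True;
  e=True, i=True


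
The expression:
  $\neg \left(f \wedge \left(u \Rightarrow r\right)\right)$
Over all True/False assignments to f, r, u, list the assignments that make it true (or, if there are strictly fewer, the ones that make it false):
is false only for:
  f=True, r=False, u=False;
  f=True, r=True, u=False;
  f=True, r=True, u=True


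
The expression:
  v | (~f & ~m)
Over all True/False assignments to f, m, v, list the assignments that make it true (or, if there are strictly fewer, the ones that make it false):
is false only for:
  f=False, m=True, v=False;
  f=True, m=False, v=False;
  f=True, m=True, v=False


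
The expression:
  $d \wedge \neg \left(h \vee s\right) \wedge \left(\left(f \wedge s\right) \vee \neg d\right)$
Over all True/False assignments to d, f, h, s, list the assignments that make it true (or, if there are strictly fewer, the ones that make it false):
is never true.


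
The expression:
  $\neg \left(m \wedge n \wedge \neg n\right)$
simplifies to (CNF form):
$\text{True}$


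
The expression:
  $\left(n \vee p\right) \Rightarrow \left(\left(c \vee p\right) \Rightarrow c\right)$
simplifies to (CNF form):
$c \vee \neg p$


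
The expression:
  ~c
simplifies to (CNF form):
~c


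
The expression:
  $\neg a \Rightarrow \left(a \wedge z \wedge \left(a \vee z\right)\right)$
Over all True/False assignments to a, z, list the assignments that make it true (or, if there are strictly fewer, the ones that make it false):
is true only for:
  a=True, z=False;
  a=True, z=True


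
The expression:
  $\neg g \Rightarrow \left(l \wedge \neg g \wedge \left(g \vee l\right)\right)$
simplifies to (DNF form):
$g \vee l$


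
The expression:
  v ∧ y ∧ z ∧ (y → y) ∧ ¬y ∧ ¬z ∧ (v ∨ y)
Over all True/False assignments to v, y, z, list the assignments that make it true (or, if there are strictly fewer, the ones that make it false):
is never true.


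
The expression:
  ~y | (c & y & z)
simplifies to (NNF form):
~y | (c & z)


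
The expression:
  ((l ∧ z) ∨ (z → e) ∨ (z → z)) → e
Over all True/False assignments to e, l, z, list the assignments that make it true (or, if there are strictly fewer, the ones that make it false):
is true only for:
  e=True, l=False, z=False;
  e=True, l=False, z=True;
  e=True, l=True, z=False;
  e=True, l=True, z=True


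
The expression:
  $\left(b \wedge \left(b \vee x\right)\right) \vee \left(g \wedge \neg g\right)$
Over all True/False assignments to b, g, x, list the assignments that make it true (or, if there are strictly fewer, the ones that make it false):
is true only for:
  b=True, g=False, x=False;
  b=True, g=False, x=True;
  b=True, g=True, x=False;
  b=True, g=True, x=True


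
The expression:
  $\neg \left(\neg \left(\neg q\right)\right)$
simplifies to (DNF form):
$\neg q$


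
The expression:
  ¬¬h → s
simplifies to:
s ∨ ¬h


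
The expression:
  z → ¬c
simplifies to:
¬c ∨ ¬z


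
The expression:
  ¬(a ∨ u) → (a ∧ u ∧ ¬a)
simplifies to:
a ∨ u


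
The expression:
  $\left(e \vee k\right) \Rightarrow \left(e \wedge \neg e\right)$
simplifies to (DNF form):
$\neg e \wedge \neg k$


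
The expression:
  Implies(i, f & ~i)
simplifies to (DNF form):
~i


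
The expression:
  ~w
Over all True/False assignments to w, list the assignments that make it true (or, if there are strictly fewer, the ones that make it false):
is true only for:
  w=False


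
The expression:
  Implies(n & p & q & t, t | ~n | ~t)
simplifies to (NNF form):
True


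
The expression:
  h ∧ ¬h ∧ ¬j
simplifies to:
False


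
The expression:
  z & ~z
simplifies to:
False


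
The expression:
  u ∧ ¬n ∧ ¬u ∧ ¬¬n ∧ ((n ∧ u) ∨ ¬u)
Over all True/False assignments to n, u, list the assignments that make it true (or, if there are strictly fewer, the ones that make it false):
is never true.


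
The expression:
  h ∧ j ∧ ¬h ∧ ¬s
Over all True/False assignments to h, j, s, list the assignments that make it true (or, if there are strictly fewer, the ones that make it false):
is never true.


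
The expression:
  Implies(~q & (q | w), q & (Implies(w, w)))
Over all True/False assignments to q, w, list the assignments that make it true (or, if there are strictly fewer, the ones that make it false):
is false only for:
  q=False, w=True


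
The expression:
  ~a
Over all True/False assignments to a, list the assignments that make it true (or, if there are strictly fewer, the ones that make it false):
is true only for:
  a=False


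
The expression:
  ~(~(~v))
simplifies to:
~v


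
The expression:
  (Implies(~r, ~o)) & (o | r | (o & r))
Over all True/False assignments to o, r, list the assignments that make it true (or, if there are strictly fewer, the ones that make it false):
is true only for:
  o=False, r=True;
  o=True, r=True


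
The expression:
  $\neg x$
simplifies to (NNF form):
$\neg x$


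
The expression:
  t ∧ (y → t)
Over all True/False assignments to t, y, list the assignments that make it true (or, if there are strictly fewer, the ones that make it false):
is true only for:
  t=True, y=False;
  t=True, y=True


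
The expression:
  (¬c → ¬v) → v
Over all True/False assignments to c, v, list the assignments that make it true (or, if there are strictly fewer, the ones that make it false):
is true only for:
  c=False, v=True;
  c=True, v=True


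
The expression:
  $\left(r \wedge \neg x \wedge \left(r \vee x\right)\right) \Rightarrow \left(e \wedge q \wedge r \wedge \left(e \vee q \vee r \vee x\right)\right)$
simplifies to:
$x \vee \left(e \wedge q\right) \vee \neg r$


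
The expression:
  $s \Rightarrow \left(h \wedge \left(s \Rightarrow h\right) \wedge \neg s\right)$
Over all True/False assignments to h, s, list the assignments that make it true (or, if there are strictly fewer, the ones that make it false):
is true only for:
  h=False, s=False;
  h=True, s=False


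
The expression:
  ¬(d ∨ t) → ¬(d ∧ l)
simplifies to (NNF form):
True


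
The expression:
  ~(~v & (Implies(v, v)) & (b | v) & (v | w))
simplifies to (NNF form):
v | ~b | ~w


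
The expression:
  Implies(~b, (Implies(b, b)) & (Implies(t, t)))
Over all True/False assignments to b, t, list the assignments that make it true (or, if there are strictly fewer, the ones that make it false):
is always true.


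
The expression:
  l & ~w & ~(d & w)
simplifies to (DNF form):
l & ~w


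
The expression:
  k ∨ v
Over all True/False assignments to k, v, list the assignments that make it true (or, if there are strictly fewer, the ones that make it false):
is false only for:
  k=False, v=False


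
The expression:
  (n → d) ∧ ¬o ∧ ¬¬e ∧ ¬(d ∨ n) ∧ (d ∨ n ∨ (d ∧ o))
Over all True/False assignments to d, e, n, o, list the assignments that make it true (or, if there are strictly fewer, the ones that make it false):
is never true.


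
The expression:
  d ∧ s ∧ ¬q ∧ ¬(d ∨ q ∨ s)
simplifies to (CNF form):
False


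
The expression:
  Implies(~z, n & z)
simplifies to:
z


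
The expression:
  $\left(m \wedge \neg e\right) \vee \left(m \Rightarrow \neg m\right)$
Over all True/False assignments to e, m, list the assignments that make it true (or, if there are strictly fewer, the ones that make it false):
is false only for:
  e=True, m=True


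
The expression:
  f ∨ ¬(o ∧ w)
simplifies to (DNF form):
f ∨ ¬o ∨ ¬w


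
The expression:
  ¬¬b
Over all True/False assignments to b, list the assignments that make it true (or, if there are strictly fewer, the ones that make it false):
is true only for:
  b=True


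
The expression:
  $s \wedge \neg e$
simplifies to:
$s \wedge \neg e$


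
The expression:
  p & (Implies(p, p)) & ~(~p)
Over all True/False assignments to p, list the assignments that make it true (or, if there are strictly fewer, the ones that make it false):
is true only for:
  p=True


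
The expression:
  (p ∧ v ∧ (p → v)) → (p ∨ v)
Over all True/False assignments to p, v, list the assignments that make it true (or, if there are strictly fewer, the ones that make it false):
is always true.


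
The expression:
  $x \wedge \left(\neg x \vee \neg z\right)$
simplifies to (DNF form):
$x \wedge \neg z$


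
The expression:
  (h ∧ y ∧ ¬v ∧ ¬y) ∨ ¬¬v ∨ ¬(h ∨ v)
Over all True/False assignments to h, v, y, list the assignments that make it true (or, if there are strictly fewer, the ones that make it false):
is false only for:
  h=True, v=False, y=False;
  h=True, v=False, y=True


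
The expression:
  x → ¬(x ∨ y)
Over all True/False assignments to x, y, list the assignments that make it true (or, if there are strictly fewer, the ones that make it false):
is true only for:
  x=False, y=False;
  x=False, y=True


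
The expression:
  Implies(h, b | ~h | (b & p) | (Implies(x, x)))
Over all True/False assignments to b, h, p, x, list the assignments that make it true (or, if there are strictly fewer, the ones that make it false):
is always true.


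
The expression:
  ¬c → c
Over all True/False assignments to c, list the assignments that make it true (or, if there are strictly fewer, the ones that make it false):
is true only for:
  c=True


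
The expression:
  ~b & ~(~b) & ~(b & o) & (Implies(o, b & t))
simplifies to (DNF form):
False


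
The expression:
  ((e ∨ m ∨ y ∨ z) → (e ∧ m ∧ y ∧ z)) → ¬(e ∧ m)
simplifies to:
¬e ∨ ¬m ∨ ¬y ∨ ¬z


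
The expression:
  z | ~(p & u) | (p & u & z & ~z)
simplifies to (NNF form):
z | ~p | ~u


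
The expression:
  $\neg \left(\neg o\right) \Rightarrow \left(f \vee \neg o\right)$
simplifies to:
$f \vee \neg o$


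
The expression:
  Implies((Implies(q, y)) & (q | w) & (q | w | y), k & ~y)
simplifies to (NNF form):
(k & ~y) | (q & ~y) | (~q & ~w)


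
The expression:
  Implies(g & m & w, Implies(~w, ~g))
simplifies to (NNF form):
True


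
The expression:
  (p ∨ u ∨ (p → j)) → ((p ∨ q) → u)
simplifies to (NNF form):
u ∨ (¬p ∧ ¬q)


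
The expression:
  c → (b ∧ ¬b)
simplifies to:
¬c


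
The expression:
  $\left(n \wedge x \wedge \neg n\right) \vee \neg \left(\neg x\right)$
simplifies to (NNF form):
$x$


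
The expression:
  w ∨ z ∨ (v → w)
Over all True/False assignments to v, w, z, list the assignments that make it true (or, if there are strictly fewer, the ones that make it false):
is false only for:
  v=True, w=False, z=False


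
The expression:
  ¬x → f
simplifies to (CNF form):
f ∨ x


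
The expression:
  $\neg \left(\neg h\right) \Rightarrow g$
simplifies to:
$g \vee \neg h$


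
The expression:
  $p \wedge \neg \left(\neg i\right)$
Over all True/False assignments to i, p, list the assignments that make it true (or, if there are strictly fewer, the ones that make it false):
is true only for:
  i=True, p=True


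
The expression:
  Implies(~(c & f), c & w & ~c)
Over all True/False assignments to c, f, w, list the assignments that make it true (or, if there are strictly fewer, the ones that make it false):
is true only for:
  c=True, f=True, w=False;
  c=True, f=True, w=True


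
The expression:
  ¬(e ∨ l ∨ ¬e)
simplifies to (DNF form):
False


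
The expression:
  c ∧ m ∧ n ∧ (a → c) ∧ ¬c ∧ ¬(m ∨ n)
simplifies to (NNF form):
False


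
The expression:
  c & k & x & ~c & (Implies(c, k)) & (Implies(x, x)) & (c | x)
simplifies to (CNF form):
False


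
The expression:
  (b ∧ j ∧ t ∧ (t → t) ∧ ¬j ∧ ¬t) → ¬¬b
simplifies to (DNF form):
True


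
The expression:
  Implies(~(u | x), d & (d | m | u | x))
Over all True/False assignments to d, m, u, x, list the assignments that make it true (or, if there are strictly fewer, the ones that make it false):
is false only for:
  d=False, m=False, u=False, x=False;
  d=False, m=True, u=False, x=False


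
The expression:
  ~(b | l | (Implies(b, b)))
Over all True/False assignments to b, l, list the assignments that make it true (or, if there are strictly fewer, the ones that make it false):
is never true.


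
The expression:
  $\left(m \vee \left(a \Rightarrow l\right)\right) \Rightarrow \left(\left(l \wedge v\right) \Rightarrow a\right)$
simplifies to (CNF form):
$a \vee \neg l \vee \neg v$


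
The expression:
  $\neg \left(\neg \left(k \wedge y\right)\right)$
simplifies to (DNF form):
$k \wedge y$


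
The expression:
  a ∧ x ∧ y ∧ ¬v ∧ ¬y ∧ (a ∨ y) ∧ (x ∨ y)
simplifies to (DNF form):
False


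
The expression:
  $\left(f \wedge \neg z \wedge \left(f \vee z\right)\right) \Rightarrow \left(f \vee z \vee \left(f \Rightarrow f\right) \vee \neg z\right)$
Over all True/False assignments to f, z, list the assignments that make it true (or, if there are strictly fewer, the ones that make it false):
is always true.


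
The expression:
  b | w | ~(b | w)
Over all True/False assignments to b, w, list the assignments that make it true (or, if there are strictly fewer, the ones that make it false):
is always true.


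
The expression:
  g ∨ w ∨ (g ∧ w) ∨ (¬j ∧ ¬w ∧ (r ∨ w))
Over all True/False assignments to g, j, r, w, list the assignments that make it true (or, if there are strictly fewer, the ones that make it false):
is false only for:
  g=False, j=False, r=False, w=False;
  g=False, j=True, r=False, w=False;
  g=False, j=True, r=True, w=False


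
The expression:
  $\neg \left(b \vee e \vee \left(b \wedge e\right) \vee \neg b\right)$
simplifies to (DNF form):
$\text{False}$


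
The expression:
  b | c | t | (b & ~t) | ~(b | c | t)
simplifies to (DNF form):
True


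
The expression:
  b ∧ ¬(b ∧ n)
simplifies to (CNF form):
b ∧ ¬n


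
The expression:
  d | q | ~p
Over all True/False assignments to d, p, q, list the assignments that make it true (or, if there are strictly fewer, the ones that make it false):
is false only for:
  d=False, p=True, q=False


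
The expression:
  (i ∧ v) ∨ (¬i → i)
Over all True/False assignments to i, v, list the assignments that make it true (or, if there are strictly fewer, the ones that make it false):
is true only for:
  i=True, v=False;
  i=True, v=True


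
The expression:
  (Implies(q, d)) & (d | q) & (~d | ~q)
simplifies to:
d & ~q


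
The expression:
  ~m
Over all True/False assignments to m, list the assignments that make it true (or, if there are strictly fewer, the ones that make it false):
is true only for:
  m=False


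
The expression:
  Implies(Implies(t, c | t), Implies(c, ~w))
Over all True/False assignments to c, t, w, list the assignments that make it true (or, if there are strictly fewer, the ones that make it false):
is false only for:
  c=True, t=False, w=True;
  c=True, t=True, w=True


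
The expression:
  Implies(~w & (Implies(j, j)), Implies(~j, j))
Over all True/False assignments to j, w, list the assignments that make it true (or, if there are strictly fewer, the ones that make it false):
is false only for:
  j=False, w=False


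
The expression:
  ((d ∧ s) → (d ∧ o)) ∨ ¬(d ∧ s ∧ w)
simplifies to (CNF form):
o ∨ ¬d ∨ ¬s ∨ ¬w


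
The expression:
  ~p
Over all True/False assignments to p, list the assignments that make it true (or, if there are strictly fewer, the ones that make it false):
is true only for:
  p=False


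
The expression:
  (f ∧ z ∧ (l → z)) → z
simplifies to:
True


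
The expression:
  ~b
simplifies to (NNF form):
~b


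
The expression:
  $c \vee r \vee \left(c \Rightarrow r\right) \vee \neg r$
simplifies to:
$\text{True}$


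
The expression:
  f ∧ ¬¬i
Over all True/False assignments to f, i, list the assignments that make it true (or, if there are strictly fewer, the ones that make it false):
is true only for:
  f=True, i=True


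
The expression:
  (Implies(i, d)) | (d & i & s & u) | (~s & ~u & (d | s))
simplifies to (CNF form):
d | ~i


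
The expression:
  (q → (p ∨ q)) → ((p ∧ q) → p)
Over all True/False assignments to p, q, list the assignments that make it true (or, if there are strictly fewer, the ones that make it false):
is always true.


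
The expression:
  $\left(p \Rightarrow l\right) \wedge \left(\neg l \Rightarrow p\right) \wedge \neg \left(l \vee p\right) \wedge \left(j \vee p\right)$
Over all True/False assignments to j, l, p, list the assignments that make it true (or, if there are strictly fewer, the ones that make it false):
is never true.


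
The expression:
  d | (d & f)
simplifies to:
d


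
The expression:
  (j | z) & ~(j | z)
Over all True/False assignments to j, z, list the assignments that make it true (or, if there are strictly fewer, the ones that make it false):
is never true.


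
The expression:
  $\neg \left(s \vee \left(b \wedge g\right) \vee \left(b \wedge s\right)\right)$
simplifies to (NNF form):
$\neg s \wedge \left(\neg b \vee \neg g\right)$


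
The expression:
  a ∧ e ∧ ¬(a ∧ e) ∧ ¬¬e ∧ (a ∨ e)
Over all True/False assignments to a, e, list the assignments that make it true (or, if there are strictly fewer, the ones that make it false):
is never true.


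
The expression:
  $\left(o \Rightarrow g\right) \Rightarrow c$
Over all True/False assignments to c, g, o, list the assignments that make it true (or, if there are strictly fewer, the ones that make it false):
is false only for:
  c=False, g=False, o=False;
  c=False, g=True, o=False;
  c=False, g=True, o=True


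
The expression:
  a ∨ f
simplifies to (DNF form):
a ∨ f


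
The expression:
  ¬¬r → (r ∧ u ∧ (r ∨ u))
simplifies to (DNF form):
u ∨ ¬r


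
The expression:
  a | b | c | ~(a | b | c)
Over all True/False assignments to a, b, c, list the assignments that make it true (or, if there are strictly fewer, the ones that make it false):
is always true.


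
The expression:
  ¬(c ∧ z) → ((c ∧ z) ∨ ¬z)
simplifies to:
c ∨ ¬z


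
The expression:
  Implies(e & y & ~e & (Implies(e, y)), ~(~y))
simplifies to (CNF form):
True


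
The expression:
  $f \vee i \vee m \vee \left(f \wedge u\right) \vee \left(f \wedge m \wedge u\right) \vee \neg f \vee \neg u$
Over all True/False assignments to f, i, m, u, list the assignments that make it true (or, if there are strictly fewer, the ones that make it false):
is always true.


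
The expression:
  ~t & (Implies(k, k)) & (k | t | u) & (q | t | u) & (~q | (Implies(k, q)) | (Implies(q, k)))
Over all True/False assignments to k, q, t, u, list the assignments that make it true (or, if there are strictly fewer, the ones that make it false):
is true only for:
  k=False, q=False, t=False, u=True;
  k=False, q=True, t=False, u=True;
  k=True, q=False, t=False, u=True;
  k=True, q=True, t=False, u=False;
  k=True, q=True, t=False, u=True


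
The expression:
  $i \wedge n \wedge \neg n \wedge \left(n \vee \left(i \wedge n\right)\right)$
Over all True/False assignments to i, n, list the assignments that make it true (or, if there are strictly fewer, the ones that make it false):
is never true.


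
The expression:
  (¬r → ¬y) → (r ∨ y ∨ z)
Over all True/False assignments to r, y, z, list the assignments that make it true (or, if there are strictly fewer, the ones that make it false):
is false only for:
  r=False, y=False, z=False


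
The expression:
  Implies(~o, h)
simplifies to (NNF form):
h | o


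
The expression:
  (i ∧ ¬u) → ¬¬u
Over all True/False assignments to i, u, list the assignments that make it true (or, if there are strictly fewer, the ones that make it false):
is false only for:
  i=True, u=False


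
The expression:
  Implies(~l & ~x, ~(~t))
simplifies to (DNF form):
l | t | x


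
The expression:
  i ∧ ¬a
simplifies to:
i ∧ ¬a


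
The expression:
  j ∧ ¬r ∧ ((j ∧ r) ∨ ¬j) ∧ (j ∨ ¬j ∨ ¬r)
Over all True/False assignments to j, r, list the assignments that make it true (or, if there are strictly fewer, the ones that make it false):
is never true.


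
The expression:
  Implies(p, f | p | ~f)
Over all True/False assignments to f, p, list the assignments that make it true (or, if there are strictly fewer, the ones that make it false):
is always true.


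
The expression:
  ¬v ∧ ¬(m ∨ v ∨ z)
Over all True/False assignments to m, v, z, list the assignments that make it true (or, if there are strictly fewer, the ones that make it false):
is true only for:
  m=False, v=False, z=False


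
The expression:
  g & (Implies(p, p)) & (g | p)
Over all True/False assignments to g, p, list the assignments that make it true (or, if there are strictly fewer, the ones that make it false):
is true only for:
  g=True, p=False;
  g=True, p=True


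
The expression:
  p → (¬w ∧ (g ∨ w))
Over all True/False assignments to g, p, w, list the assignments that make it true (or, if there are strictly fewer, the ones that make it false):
is false only for:
  g=False, p=True, w=False;
  g=False, p=True, w=True;
  g=True, p=True, w=True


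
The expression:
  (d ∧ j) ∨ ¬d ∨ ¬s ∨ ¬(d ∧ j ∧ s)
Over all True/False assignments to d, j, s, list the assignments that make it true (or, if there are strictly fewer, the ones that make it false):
is always true.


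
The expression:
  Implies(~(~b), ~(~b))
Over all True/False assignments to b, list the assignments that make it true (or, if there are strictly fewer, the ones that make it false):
is always true.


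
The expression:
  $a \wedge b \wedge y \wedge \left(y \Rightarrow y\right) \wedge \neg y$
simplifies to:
$\text{False}$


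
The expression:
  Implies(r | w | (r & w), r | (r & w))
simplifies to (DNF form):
r | ~w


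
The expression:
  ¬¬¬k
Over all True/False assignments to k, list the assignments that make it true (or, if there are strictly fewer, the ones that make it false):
is true only for:
  k=False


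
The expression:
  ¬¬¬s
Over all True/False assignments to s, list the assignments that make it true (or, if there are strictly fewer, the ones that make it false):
is true only for:
  s=False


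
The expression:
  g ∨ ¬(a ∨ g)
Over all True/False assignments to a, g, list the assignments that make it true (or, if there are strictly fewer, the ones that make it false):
is false only for:
  a=True, g=False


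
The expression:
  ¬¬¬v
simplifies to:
¬v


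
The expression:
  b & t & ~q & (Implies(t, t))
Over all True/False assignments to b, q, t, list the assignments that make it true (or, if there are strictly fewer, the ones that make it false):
is true only for:
  b=True, q=False, t=True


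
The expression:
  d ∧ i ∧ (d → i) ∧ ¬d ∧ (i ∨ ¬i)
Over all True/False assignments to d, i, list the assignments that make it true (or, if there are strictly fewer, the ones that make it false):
is never true.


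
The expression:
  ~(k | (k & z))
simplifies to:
~k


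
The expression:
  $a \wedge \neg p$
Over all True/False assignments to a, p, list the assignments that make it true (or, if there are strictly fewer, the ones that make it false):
is true only for:
  a=True, p=False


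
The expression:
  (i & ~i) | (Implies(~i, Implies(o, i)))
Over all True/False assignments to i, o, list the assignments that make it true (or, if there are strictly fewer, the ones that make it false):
is false only for:
  i=False, o=True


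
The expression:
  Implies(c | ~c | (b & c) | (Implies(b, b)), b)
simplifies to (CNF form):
b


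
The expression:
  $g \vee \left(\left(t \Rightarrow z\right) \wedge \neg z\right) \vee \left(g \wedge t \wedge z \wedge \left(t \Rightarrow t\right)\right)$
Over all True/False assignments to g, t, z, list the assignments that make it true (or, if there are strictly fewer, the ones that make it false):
is false only for:
  g=False, t=False, z=True;
  g=False, t=True, z=False;
  g=False, t=True, z=True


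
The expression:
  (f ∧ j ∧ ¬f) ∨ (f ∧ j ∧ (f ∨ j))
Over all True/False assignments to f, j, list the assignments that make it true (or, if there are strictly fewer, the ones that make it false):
is true only for:
  f=True, j=True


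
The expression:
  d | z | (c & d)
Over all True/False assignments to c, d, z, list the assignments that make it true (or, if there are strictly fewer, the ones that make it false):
is false only for:
  c=False, d=False, z=False;
  c=True, d=False, z=False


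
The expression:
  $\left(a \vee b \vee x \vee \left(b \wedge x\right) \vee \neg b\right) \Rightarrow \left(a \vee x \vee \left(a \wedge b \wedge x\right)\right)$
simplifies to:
$a \vee x$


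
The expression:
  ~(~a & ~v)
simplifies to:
a | v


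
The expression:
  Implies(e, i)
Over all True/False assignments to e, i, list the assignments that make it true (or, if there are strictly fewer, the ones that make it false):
is false only for:
  e=True, i=False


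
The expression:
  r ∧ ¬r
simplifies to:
False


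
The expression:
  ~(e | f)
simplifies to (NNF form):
~e & ~f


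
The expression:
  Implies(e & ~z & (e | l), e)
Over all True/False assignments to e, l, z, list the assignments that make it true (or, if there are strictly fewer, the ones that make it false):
is always true.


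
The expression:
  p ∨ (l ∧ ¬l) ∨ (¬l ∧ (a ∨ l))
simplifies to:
p ∨ (a ∧ ¬l)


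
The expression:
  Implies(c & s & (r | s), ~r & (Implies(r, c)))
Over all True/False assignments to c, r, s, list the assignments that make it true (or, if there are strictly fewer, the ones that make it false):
is false only for:
  c=True, r=True, s=True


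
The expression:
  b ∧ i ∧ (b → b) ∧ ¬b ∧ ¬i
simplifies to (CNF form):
False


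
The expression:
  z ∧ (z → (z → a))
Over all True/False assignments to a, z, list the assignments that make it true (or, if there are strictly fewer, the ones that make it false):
is true only for:
  a=True, z=True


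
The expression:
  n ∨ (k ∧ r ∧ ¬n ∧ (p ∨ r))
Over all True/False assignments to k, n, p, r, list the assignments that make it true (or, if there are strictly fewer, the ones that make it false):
is false only for:
  k=False, n=False, p=False, r=False;
  k=False, n=False, p=False, r=True;
  k=False, n=False, p=True, r=False;
  k=False, n=False, p=True, r=True;
  k=True, n=False, p=False, r=False;
  k=True, n=False, p=True, r=False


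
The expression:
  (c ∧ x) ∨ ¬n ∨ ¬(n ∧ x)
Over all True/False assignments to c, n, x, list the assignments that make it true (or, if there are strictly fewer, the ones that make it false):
is false only for:
  c=False, n=True, x=True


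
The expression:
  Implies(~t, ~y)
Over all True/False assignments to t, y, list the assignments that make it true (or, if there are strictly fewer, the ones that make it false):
is false only for:
  t=False, y=True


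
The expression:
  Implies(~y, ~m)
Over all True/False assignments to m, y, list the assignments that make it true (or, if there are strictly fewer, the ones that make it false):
is false only for:
  m=True, y=False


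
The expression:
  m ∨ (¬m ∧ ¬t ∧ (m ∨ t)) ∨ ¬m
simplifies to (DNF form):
True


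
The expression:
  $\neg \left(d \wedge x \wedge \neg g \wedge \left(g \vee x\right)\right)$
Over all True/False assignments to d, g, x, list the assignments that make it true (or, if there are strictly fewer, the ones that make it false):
is false only for:
  d=True, g=False, x=True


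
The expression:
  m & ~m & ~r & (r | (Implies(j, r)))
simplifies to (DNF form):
False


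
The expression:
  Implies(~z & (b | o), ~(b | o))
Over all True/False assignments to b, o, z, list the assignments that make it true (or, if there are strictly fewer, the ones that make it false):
is false only for:
  b=False, o=True, z=False;
  b=True, o=False, z=False;
  b=True, o=True, z=False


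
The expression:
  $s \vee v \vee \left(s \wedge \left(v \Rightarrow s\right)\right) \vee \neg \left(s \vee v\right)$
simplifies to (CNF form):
$\text{True}$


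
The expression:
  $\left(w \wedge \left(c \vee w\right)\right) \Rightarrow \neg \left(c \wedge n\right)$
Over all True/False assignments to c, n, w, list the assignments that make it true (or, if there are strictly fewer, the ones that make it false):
is false only for:
  c=True, n=True, w=True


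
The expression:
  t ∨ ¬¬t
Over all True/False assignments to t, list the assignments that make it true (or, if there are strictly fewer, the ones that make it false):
is true only for:
  t=True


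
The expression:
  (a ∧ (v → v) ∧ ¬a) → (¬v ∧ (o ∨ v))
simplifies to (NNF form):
True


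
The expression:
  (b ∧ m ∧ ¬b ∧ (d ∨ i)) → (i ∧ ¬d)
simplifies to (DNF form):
True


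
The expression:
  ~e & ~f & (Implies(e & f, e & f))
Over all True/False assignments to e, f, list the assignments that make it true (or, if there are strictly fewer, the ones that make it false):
is true only for:
  e=False, f=False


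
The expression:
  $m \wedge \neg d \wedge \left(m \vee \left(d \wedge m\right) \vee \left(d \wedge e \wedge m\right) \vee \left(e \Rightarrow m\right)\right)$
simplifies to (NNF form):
$m \wedge \neg d$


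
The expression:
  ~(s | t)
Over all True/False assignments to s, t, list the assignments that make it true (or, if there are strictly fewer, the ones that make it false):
is true only for:
  s=False, t=False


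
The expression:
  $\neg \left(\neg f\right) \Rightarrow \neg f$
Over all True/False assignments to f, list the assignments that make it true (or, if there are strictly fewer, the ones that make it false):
is true only for:
  f=False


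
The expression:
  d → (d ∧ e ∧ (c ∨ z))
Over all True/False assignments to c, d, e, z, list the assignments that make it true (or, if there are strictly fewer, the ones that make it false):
is false only for:
  c=False, d=True, e=False, z=False;
  c=False, d=True, e=False, z=True;
  c=False, d=True, e=True, z=False;
  c=True, d=True, e=False, z=False;
  c=True, d=True, e=False, z=True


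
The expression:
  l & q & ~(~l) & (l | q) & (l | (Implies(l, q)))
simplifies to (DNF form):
l & q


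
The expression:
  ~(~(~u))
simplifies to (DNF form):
~u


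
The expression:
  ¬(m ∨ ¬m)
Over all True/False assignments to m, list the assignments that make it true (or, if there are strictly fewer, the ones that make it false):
is never true.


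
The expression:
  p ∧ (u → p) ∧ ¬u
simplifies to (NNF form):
p ∧ ¬u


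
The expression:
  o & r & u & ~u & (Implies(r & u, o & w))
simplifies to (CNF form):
False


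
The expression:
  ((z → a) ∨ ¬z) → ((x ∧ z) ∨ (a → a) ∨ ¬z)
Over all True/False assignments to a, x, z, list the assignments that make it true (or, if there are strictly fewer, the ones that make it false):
is always true.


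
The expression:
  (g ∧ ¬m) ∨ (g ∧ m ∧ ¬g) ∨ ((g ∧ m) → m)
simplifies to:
True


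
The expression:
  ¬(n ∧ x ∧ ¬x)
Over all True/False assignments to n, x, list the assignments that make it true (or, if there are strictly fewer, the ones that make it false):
is always true.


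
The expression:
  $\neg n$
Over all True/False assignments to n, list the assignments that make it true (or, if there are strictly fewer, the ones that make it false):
is true only for:
  n=False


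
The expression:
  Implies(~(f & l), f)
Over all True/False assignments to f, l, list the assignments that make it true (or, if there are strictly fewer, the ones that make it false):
is true only for:
  f=True, l=False;
  f=True, l=True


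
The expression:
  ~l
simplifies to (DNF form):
~l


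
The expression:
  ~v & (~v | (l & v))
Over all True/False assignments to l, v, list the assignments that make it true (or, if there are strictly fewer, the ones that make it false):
is true only for:
  l=False, v=False;
  l=True, v=False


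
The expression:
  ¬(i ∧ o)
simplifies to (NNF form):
¬i ∨ ¬o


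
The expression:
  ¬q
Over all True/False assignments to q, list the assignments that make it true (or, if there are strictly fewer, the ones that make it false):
is true only for:
  q=False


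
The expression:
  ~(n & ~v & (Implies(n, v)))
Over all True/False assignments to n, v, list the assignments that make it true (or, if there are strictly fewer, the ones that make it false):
is always true.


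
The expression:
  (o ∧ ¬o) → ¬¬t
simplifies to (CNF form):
True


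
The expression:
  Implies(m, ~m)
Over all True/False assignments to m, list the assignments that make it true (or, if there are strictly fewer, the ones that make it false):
is true only for:
  m=False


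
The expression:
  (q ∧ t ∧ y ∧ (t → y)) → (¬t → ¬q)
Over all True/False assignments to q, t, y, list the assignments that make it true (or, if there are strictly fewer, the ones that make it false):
is always true.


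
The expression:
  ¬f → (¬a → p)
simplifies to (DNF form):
a ∨ f ∨ p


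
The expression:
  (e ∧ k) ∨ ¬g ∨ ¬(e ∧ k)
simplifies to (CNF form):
True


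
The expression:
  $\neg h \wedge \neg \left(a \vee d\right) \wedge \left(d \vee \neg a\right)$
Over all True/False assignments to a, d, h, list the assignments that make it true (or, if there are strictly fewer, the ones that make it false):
is true only for:
  a=False, d=False, h=False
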